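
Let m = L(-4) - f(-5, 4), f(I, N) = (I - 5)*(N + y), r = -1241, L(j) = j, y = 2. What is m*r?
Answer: -69496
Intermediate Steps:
f(I, N) = (-5 + I)*(2 + N) (f(I, N) = (I - 5)*(N + 2) = (-5 + I)*(2 + N))
m = 56 (m = -4 - (-10 - 5*4 + 2*(-5) - 5*4) = -4 - (-10 - 20 - 10 - 20) = -4 - 1*(-60) = -4 + 60 = 56)
m*r = 56*(-1241) = -69496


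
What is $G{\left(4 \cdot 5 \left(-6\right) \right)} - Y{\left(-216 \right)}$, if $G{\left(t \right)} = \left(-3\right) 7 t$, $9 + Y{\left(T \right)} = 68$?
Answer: $2461$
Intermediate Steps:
$Y{\left(T \right)} = 59$ ($Y{\left(T \right)} = -9 + 68 = 59$)
$G{\left(t \right)} = - 21 t$
$G{\left(4 \cdot 5 \left(-6\right) \right)} - Y{\left(-216 \right)} = - 21 \cdot 4 \cdot 5 \left(-6\right) - 59 = - 21 \cdot 20 \left(-6\right) - 59 = \left(-21\right) \left(-120\right) - 59 = 2520 - 59 = 2461$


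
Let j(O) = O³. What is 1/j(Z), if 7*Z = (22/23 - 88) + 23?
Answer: -4173281/3196010817 ≈ -0.0013058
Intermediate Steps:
Z = -1473/161 (Z = ((22/23 - 88) + 23)/7 = (-2002/23 + 23)/7 = (⅐)*(-1473/23) = -1473/161 ≈ -9.1491)
1/j(Z) = 1/((-1473/161)³) = 1/(-3196010817/4173281) = -4173281/3196010817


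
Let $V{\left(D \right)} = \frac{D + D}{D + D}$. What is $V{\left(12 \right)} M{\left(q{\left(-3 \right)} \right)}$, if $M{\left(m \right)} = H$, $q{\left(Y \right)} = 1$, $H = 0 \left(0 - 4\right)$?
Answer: $0$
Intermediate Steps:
$H = 0$ ($H = 0 \left(0 - 4\right) = 0 \left(-4\right) = 0$)
$M{\left(m \right)} = 0$
$V{\left(D \right)} = 1$ ($V{\left(D \right)} = \frac{2 D}{2 D} = 2 D \frac{1}{2 D} = 1$)
$V{\left(12 \right)} M{\left(q{\left(-3 \right)} \right)} = 1 \cdot 0 = 0$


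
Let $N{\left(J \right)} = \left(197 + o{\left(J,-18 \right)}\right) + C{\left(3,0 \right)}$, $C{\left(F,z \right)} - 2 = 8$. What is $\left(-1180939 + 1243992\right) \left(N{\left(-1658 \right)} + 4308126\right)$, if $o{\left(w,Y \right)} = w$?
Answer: $271548778775$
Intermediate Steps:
$C{\left(F,z \right)} = 10$ ($C{\left(F,z \right)} = 2 + 8 = 10$)
$N{\left(J \right)} = 207 + J$ ($N{\left(J \right)} = \left(197 + J\right) + 10 = 207 + J$)
$\left(-1180939 + 1243992\right) \left(N{\left(-1658 \right)} + 4308126\right) = \left(-1180939 + 1243992\right) \left(\left(207 - 1658\right) + 4308126\right) = 63053 \left(-1451 + 4308126\right) = 63053 \cdot 4306675 = 271548778775$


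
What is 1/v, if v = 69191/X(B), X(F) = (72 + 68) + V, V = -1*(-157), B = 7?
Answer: 297/69191 ≈ 0.0042925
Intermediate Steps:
V = 157
X(F) = 297 (X(F) = (72 + 68) + 157 = 140 + 157 = 297)
v = 69191/297 ≈ 232.97
1/v = 1/(69191/297) = 297/69191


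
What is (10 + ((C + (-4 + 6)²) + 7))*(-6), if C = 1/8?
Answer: -507/4 ≈ -126.75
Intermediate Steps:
C = ⅛ ≈ 0.12500
(10 + ((C + (-4 + 6)²) + 7))*(-6) = (10 + ((⅛ + (-4 + 6)²) + 7))*(-6) = (10 + ((⅛ + 2²) + 7))*(-6) = (10 + ((⅛ + 4) + 7))*(-6) = (10 + (33/8 + 7))*(-6) = (10 + 89/8)*(-6) = (169/8)*(-6) = -507/4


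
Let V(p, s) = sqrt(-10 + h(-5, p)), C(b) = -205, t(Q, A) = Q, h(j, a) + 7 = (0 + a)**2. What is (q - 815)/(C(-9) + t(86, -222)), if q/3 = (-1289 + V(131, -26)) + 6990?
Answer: -16288/119 - 6*sqrt(4286)/119 ≈ -140.17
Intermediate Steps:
h(j, a) = -7 + a**2 (h(j, a) = -7 + (0 + a)**2 = -7 + a**2)
V(p, s) = sqrt(-17 + p**2) (V(p, s) = sqrt(-10 + (-7 + p**2)) = sqrt(-17 + p**2))
q = 17103 + 6*sqrt(4286) (q = 3*((-1289 + sqrt(-17 + 131**2)) + 6990) = 3*((-1289 + sqrt(-17 + 17161)) + 6990) = 3*((-1289 + sqrt(17144)) + 6990) = 3*((-1289 + 2*sqrt(4286)) + 6990) = 3*(5701 + 2*sqrt(4286)) = 17103 + 6*sqrt(4286) ≈ 17496.)
(q - 815)/(C(-9) + t(86, -222)) = ((17103 + 6*sqrt(4286)) - 815)/(-205 + 86) = (16288 + 6*sqrt(4286))/(-119) = (16288 + 6*sqrt(4286))*(-1/119) = -16288/119 - 6*sqrt(4286)/119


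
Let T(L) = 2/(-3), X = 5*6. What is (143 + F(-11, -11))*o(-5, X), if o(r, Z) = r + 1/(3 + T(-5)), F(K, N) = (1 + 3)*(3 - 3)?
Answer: -4576/7 ≈ -653.71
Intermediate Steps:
X = 30
F(K, N) = 0 (F(K, N) = 4*0 = 0)
T(L) = -⅔ (T(L) = 2*(-⅓) = -⅔)
o(r, Z) = 3/7 + r (o(r, Z) = r + 1/(3 - ⅔) = r + 1/(7/3) = r + 3/7 = 3/7 + r)
(143 + F(-11, -11))*o(-5, X) = (143 + 0)*(3/7 - 5) = 143*(-32/7) = -4576/7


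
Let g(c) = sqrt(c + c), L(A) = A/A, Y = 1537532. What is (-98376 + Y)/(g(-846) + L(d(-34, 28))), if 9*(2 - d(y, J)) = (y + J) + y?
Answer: 1439156/1693 - 8634936*I*sqrt(47)/1693 ≈ 850.06 - 34966.0*I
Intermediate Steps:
d(y, J) = 2 - 2*y/9 - J/9 (d(y, J) = 2 - ((y + J) + y)/9 = 2 - ((J + y) + y)/9 = 2 - (J + 2*y)/9 = 2 + (-2*y/9 - J/9) = 2 - 2*y/9 - J/9)
L(A) = 1
g(c) = sqrt(2)*sqrt(c) (g(c) = sqrt(2*c) = sqrt(2)*sqrt(c))
(-98376 + Y)/(g(-846) + L(d(-34, 28))) = (-98376 + 1537532)/(sqrt(2)*sqrt(-846) + 1) = 1439156/(sqrt(2)*(3*I*sqrt(94)) + 1) = 1439156/(6*I*sqrt(47) + 1) = 1439156/(1 + 6*I*sqrt(47))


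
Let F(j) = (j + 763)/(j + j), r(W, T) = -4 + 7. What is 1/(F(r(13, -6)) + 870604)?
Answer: 3/2612195 ≈ 1.1485e-6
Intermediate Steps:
r(W, T) = 3
F(j) = (763 + j)/(2*j) (F(j) = (763 + j)/((2*j)) = (763 + j)*(1/(2*j)) = (763 + j)/(2*j))
1/(F(r(13, -6)) + 870604) = 1/((1/2)*(763 + 3)/3 + 870604) = 1/((1/2)*(1/3)*766 + 870604) = 1/(383/3 + 870604) = 1/(2612195/3) = 3/2612195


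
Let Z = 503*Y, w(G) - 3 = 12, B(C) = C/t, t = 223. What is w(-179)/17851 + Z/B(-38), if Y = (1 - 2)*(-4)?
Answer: -4004657353/339169 ≈ -11807.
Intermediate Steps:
B(C) = C/223
w(G) = 15 (w(G) = 3 + 12 = 15)
Y = 4 (Y = -1*(-4) = 4)
Z = 2012 (Z = 503*4 = 2012)
w(-179)/17851 + Z/B(-38) = 15/17851 + 2012/(((1/223)*(-38))) = 15*(1/17851) + 2012/(-38/223) = 15/17851 + 2012*(-223/38) = 15/17851 - 224338/19 = -4004657353/339169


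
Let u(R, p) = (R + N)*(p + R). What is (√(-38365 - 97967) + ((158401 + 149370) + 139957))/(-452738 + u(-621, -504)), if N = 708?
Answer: -447728/550613 - 6*I*√3787/550613 ≈ -0.81314 - 0.00067058*I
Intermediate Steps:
u(R, p) = (708 + R)*(R + p) (u(R, p) = (R + 708)*(p + R) = (708 + R)*(R + p))
(√(-38365 - 97967) + ((158401 + 149370) + 139957))/(-452738 + u(-621, -504)) = (√(-38365 - 97967) + ((158401 + 149370) + 139957))/(-452738 + ((-621)² + 708*(-621) + 708*(-504) - 621*(-504))) = (√(-136332) + (307771 + 139957))/(-452738 + (385641 - 439668 - 356832 + 312984)) = (6*I*√3787 + 447728)/(-452738 - 97875) = (447728 + 6*I*√3787)/(-550613) = (447728 + 6*I*√3787)*(-1/550613) = -447728/550613 - 6*I*√3787/550613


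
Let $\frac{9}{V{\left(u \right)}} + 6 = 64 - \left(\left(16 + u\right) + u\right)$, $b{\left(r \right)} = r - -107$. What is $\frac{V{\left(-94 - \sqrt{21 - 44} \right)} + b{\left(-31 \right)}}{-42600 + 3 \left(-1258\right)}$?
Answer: $\frac{- 152 \sqrt{23} + 17489 i}{92748 \left(\sqrt{23} - 115 i\right)} \approx -0.0016397 + 3.5128 \cdot 10^{-8} i$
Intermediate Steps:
$b{\left(r \right)} = 107 + r$ ($b{\left(r \right)} = r + 107 = 107 + r$)
$V{\left(u \right)} = \frac{9}{42 - 2 u}$ ($V{\left(u \right)} = \frac{9}{-6 - \left(-48 + 2 u\right)} = \frac{9}{42 - 2 u}$)
$\frac{V{\left(-94 - \sqrt{21 - 44} \right)} + b{\left(-31 \right)}}{-42600 + 3 \left(-1258\right)} = \frac{- \frac{9}{-42 + 2 \left(-94 - \sqrt{21 - 44}\right)} + \left(107 - 31\right)}{-42600 + 3 \left(-1258\right)} = \frac{- \frac{9}{-42 + 2 \left(-94 - \sqrt{-23}\right)} + 76}{-42600 - 3774} = \frac{- \frac{9}{-42 + 2 \left(-94 - i \sqrt{23}\right)} + 76}{-46374} = \left(- \frac{9}{-42 + 2 \left(-94 - i \sqrt{23}\right)} + 76\right) \left(- \frac{1}{46374}\right) = \left(- \frac{9}{-42 - \left(188 + 2 i \sqrt{23}\right)} + 76\right) \left(- \frac{1}{46374}\right) = \left(- \frac{9}{-230 - 2 i \sqrt{23}} + 76\right) \left(- \frac{1}{46374}\right) = \left(76 - \frac{9}{-230 - 2 i \sqrt{23}}\right) \left(- \frac{1}{46374}\right) = - \frac{38}{23187} + \frac{3}{15458 \left(-230 - 2 i \sqrt{23}\right)}$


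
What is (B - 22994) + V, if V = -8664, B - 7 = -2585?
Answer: -34236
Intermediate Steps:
B = -2578 (B = 7 - 2585 = -2578)
(B - 22994) + V = (-2578 - 22994) - 8664 = -25572 - 8664 = -34236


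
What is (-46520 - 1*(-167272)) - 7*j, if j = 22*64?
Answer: 110896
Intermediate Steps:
j = 1408
(-46520 - 1*(-167272)) - 7*j = (-46520 - 1*(-167272)) - 7*1408 = (-46520 + 167272) - 9856 = 120752 - 9856 = 110896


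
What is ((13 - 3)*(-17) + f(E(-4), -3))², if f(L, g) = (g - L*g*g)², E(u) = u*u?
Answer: 459630721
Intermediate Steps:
E(u) = u²
f(L, g) = (g - L*g²)²
((13 - 3)*(-17) + f(E(-4), -3))² = ((13 - 3)*(-17) + (-3)²*(-1 + (-4)²*(-3))²)² = (10*(-17) + 9*(-1 + 16*(-3))²)² = (-170 + 9*(-1 - 48)²)² = (-170 + 9*(-49)²)² = (-170 + 9*2401)² = (-170 + 21609)² = 21439² = 459630721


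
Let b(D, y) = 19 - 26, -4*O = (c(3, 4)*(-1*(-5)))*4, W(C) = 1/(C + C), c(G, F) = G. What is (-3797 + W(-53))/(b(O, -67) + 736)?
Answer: -134161/25758 ≈ -5.2085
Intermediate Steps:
W(C) = 1/(2*C)
O = -15 (O = -3*(-1*(-5))*4/4 = -3*5*4/4 = -15*4/4 = -¼*60 = -15)
b(D, y) = -7
(-3797 + W(-53))/(b(O, -67) + 736) = (-3797 + (½)/(-53))/(-7 + 736) = (-3797 + (½)*(-1/53))/729 = (-3797 - 1/106)*(1/729) = -402483/106*1/729 = -134161/25758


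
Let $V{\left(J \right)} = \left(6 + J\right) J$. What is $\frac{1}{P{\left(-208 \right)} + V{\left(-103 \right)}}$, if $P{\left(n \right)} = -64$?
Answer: $\frac{1}{9927} \approx 0.00010074$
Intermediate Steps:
$V{\left(J \right)} = J \left(6 + J\right)$
$\frac{1}{P{\left(-208 \right)} + V{\left(-103 \right)}} = \frac{1}{-64 - 103 \left(6 - 103\right)} = \frac{1}{-64 - -9991} = \frac{1}{-64 + 9991} = \frac{1}{9927}$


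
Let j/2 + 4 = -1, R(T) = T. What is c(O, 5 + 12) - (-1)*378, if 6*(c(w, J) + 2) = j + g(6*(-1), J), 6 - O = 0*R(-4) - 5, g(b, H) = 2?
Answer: 1124/3 ≈ 374.67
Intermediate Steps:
j = -10 (j = -8 + 2*(-1) = -8 - 2 = -10)
O = 11 (O = 6 - (0*(-4) - 5) = 6 - (0 - 5) = 6 - 1*(-5) = 6 + 5 = 11)
c(w, J) = -10/3 (c(w, J) = -2 + (-10 + 2)/6 = -2 + (1/6)*(-8) = -2 - 4/3 = -10/3)
c(O, 5 + 12) - (-1)*378 = -10/3 - (-1)*378 = -10/3 - 1*(-378) = -10/3 + 378 = 1124/3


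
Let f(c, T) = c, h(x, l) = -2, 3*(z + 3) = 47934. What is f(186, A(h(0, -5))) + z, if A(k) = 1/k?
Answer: 16161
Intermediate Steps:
z = 15975 (z = -3 + (⅓)*47934 = -3 + 15978 = 15975)
f(186, A(h(0, -5))) + z = 186 + 15975 = 16161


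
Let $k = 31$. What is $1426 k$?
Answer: $44206$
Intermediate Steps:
$1426 k = 1426 \cdot 31 = 44206$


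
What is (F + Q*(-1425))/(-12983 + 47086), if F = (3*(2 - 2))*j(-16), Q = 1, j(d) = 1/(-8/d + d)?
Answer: -1425/34103 ≈ -0.041785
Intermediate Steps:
j(d) = 1/(d - 8/d)
F = 0 (F = (3*(2 - 2))*(-16/(-8 + (-16)²)) = (3*0)*(-16/(-8 + 256)) = 0*(-16/248) = 0*(-16*1/248) = 0*(-2/31) = 0)
(F + Q*(-1425))/(-12983 + 47086) = (0 + 1*(-1425))/(-12983 + 47086) = (0 - 1425)/34103 = -1425*1/34103 = -1425/34103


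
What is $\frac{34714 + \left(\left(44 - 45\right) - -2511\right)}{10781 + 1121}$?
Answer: $\frac{1692}{541} \approx 3.1275$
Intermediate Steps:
$\frac{34714 + \left(\left(44 - 45\right) - -2511\right)}{10781 + 1121} = \frac{34714 + \left(-1 + 2511\right)}{11902} = \left(34714 + 2510\right) \frac{1}{11902} = 37224 \cdot \frac{1}{11902} = \frac{1692}{541}$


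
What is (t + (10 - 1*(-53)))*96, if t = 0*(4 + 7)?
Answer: 6048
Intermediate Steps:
t = 0 (t = 0*11 = 0)
(t + (10 - 1*(-53)))*96 = (0 + (10 - 1*(-53)))*96 = (0 + (10 + 53))*96 = (0 + 63)*96 = 63*96 = 6048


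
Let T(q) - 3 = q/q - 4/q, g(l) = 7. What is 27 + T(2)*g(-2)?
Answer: 41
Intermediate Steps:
T(q) = 4 - 4/q (T(q) = 3 + (q/q - 4/q) = 3 + (1 - 4/q) = 4 - 4/q)
27 + T(2)*g(-2) = 27 + (4 - 4/2)*7 = 27 + (4 - 4*½)*7 = 27 + (4 - 2)*7 = 27 + 2*7 = 27 + 14 = 41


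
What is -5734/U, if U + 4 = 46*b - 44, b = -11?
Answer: 2867/277 ≈ 10.350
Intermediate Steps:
U = -554 (U = -4 + (46*(-11) - 44) = -4 + (-506 - 44) = -4 - 550 = -554)
-5734/U = -5734/(-554) = -5734*(-1/554) = 2867/277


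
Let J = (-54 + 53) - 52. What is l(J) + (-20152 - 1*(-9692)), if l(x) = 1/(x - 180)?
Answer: -2437181/233 ≈ -10460.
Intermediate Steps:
J = -53 (J = -1 - 52 = -53)
l(x) = 1/(-180 + x)
l(J) + (-20152 - 1*(-9692)) = 1/(-180 - 53) + (-20152 - 1*(-9692)) = 1/(-233) + (-20152 + 9692) = -1/233 - 10460 = -2437181/233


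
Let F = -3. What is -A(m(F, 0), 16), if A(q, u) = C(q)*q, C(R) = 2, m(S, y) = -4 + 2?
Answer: 4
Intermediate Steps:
m(S, y) = -2
A(q, u) = 2*q
-A(m(F, 0), 16) = -2*(-2) = -1*(-4) = 4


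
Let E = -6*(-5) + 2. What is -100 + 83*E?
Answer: 2556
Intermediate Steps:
E = 32 (E = 30 + 2 = 32)
-100 + 83*E = -100 + 83*32 = -100 + 2656 = 2556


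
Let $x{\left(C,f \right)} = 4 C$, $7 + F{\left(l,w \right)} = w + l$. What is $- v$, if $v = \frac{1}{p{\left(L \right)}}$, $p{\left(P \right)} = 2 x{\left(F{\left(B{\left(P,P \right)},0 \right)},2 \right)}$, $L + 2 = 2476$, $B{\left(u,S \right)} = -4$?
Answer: $\frac{1}{88} \approx 0.011364$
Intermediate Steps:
$F{\left(l,w \right)} = -7 + l + w$ ($F{\left(l,w \right)} = -7 + \left(w + l\right) = -7 + \left(l + w\right) = -7 + l + w$)
$L = 2474$ ($L = -2 + 2476 = 2474$)
$p{\left(P \right)} = -88$ ($p{\left(P \right)} = 2 \cdot 4 \left(-7 - 4 + 0\right) = 2 \cdot 4 \left(-11\right) = 2 \left(-44\right) = -88$)
$v = - \frac{1}{88}$ ($v = \frac{1}{-88} = - \frac{1}{88} \approx -0.011364$)
$- v = \left(-1\right) \left(- \frac{1}{88}\right) = \frac{1}{88}$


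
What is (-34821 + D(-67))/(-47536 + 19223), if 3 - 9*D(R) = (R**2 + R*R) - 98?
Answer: 107422/84939 ≈ 1.2647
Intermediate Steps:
D(R) = 101/9 - 2*R**2/9 (D(R) = 1/3 - ((R**2 + R*R) - 98)/9 = 1/3 - ((R**2 + R**2) - 98)/9 = 1/3 - (2*R**2 - 98)/9 = 1/3 - (-98 + 2*R**2)/9 = 1/3 + (98/9 - 2*R**2/9) = 101/9 - 2*R**2/9)
(-34821 + D(-67))/(-47536 + 19223) = (-34821 + (101/9 - 2/9*(-67)**2))/(-47536 + 19223) = (-34821 + (101/9 - 2/9*4489))/(-28313) = (-34821 + (101/9 - 8978/9))*(-1/28313) = (-34821 - 2959/3)*(-1/28313) = -107422/3*(-1/28313) = 107422/84939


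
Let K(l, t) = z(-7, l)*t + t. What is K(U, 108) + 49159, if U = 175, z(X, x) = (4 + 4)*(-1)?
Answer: 48403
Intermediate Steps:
z(X, x) = -8 (z(X, x) = 8*(-1) = -8)
K(l, t) = -7*t (K(l, t) = -8*t + t = -7*t)
K(U, 108) + 49159 = -7*108 + 49159 = -756 + 49159 = 48403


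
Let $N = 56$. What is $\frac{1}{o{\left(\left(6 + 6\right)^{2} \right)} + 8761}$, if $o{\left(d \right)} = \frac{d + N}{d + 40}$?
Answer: $\frac{23}{201528} \approx 0.00011413$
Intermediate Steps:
$o{\left(d \right)} = \frac{56 + d}{40 + d}$ ($o{\left(d \right)} = \frac{d + 56}{d + 40} = \frac{56 + d}{40 + d}$)
$\frac{1}{o{\left(\left(6 + 6\right)^{2} \right)} + 8761} = \frac{1}{\frac{56 + \left(6 + 6\right)^{2}}{40 + \left(6 + 6\right)^{2}} + 8761} = \frac{1}{\frac{56 + 12^{2}}{40 + 12^{2}} + 8761} = \frac{1}{\frac{56 + 144}{40 + 144} + 8761} = \frac{1}{\frac{1}{184} \cdot 200 + 8761} = \frac{1}{\frac{25}{23} + 8761} = \frac{1}{\frac{201528}{23}} = \frac{23}{201528}$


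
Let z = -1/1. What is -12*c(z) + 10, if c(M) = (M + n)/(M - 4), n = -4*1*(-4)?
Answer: 46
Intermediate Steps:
n = 16 (n = -4*(-4) = 16)
z = -1 (z = -1*1 = -1)
c(M) = (16 + M)/(-4 + M) (c(M) = (M + 16)/(M - 4) = (16 + M)/(-4 + M))
-12*c(z) + 10 = -12*(16 - 1)/(-4 - 1) + 10 = -12*15/(-5) + 10 = -(-12)*15/5 + 10 = -12*(-3) + 10 = 36 + 10 = 46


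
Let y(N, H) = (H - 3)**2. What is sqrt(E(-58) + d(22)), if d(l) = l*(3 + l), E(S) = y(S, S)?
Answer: sqrt(4271) ≈ 65.353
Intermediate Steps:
y(N, H) = (-3 + H)**2
E(S) = (-3 + S)**2
sqrt(E(-58) + d(22)) = sqrt((-3 - 58)**2 + 22*(3 + 22)) = sqrt((-61)**2 + 22*25) = sqrt(3721 + 550) = sqrt(4271)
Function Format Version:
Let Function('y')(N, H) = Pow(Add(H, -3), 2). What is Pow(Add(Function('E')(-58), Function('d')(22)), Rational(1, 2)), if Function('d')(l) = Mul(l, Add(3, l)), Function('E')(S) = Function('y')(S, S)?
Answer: Pow(4271, Rational(1, 2)) ≈ 65.353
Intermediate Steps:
Function('y')(N, H) = Pow(Add(-3, H), 2)
Function('E')(S) = Pow(Add(-3, S), 2)
Pow(Add(Function('E')(-58), Function('d')(22)), Rational(1, 2)) = Pow(Add(Pow(Add(-3, -58), 2), Mul(22, Add(3, 22))), Rational(1, 2)) = Pow(Add(Pow(-61, 2), Mul(22, 25)), Rational(1, 2)) = Pow(Add(3721, 550), Rational(1, 2)) = Pow(4271, Rational(1, 2))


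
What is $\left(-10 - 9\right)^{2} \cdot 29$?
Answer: $10469$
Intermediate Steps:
$\left(-10 - 9\right)^{2} \cdot 29 = \left(-19\right)^{2} \cdot 29 = 361 \cdot 29 = 10469$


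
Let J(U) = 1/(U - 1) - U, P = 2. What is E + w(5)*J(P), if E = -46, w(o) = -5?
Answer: -41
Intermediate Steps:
J(U) = 1/(-1 + U) - U
E + w(5)*J(P) = -46 - 5*(1 + 2 - 1*2²)/(-1 + 2) = -46 - 5*(1 + 2 - 1*4)/1 = -46 - 5*(1 + 2 - 4) = -46 - 5*(-1) = -46 + 5 = -41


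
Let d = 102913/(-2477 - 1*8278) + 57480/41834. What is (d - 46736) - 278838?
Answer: -73243730787811/224962335 ≈ -3.2558e+5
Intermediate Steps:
d = -1843532521/224962335 (d = 102913/(-2477 - 8278) + 57480*(1/41834) = 102913/(-10755) + 28740/20917 = 102913*(-1/10755) + 28740/20917 = -102913/10755 + 28740/20917 = -1843532521/224962335 ≈ -8.1949)
(d - 46736) - 278838 = (-1843532521/224962335 - 46736) - 278838 = -10515683221081/224962335 - 278838 = -73243730787811/224962335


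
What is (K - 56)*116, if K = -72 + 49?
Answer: -9164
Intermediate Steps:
K = -23
(K - 56)*116 = (-23 - 56)*116 = -79*116 = -9164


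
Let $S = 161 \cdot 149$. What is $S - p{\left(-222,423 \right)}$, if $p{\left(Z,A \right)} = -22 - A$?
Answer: $24434$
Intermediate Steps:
$S = 23989$
$S - p{\left(-222,423 \right)} = 23989 - \left(-22 - 423\right) = 23989 - -445 = 23989 + 445 = 24434$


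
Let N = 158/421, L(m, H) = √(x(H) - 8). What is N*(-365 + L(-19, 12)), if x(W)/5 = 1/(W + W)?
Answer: -57670/421 + 79*I*√1122/2526 ≈ -136.98 + 1.0476*I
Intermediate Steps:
x(W) = 5/(2*W) (x(W) = 5/(W + W) = 5/((2*W)) = 5*(1/(2*W)) = 5/(2*W))
L(m, H) = √(-8 + 5/(2*H)) (L(m, H) = √(5/(2*H) - 8) = √(-8 + 5/(2*H)))
N = 158/421 (N = 158*(1/421) = 158/421 ≈ 0.37530)
N*(-365 + L(-19, 12)) = 158*(-365 + √(-32 + 10/12)/2)/421 = 158*(-365 + √(-32 + 10*(1/12))/2)/421 = 158*(-365 + √(-32 + ⅚)/2)/421 = 158*(-365 + √(-187/6)/2)/421 = 158*(-365 + (I*√1122/6)/2)/421 = 158*(-365 + I*√1122/12)/421 = -57670/421 + 79*I*√1122/2526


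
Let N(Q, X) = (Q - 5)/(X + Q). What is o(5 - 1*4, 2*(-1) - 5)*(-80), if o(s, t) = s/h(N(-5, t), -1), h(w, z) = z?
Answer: 80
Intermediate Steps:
N(Q, X) = (-5 + Q)/(Q + X)
o(s, t) = -s (o(s, t) = s/(-1) = s*(-1) = -s)
o(5 - 1*4, 2*(-1) - 5)*(-80) = -(5 - 1*4)*(-80) = -(5 - 4)*(-80) = -1*1*(-80) = -1*(-80) = 80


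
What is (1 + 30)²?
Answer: 961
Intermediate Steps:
(1 + 30)² = 31² = 961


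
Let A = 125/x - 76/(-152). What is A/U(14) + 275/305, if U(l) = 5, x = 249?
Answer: 167389/151890 ≈ 1.1020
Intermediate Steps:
A = 499/498 (A = 125/249 - 76/(-152) = 125*(1/249) - 76*(-1/152) = 125/249 + ½ = 499/498 ≈ 1.0020)
A/U(14) + 275/305 = (499/498)/5 + 275/305 = (499/498)*(⅕) + 275*(1/305) = 499/2490 + 55/61 = 167389/151890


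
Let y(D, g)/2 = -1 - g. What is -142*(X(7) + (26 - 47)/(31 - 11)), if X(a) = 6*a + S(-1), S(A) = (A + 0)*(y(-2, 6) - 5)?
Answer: -85129/10 ≈ -8512.9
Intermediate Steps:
y(D, g) = -2 - 2*g (y(D, g) = 2*(-1 - g) = -2 - 2*g)
S(A) = -19*A (S(A) = (A + 0)*((-2 - 2*6) - 5) = A*((-2 - 12) - 5) = A*(-14 - 5) = A*(-19) = -19*A)
X(a) = 19 + 6*a (X(a) = 6*a - 19*(-1) = 6*a + 19 = 19 + 6*a)
-142*(X(7) + (26 - 47)/(31 - 11)) = -142*((19 + 6*7) + (26 - 47)/(31 - 11)) = -142*((19 + 42) - 21/20) = -142*(61 - 21*1/20) = -142*(61 - 21/20) = -142*1199/20 = -85129/10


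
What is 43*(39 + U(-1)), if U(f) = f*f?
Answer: 1720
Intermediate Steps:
U(f) = f**2
43*(39 + U(-1)) = 43*(39 + (-1)**2) = 43*(39 + 1) = 43*40 = 1720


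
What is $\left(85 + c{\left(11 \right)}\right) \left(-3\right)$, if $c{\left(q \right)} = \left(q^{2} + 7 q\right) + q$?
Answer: $-882$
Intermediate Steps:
$c{\left(q \right)} = q^{2} + 8 q$
$\left(85 + c{\left(11 \right)}\right) \left(-3\right) = \left(85 + 11 \left(8 + 11\right)\right) \left(-3\right) = \left(85 + 11 \cdot 19\right) \left(-3\right) = \left(85 + 209\right) \left(-3\right) = 294 \left(-3\right) = -882$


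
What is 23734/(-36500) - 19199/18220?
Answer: -56659849/33251500 ≈ -1.7040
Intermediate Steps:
23734/(-36500) - 19199/18220 = 23734*(-1/36500) - 19199*1/18220 = -11867/18250 - 19199/18220 = -56659849/33251500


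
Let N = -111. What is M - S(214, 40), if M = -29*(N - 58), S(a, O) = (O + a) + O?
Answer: 4607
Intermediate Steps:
S(a, O) = a + 2*O
M = 4901 (M = -29*(-111 - 58) = -29*(-169) = 4901)
M - S(214, 40) = 4901 - (214 + 2*40) = 4901 - (214 + 80) = 4901 - 1*294 = 4901 - 294 = 4607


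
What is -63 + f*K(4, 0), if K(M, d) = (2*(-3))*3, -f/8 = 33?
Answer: 4689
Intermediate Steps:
f = -264 (f = -8*33 = -264)
K(M, d) = -18 (K(M, d) = -6*3 = -18)
-63 + f*K(4, 0) = -63 - 264*(-18) = -63 + 4752 = 4689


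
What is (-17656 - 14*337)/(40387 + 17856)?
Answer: -22374/58243 ≈ -0.38415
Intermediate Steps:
(-17656 - 14*337)/(40387 + 17856) = (-17656 - 4718)/58243 = -22374*1/58243 = -22374/58243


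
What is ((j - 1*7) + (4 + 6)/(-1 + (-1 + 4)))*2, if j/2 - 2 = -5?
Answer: -16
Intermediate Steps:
j = -6 (j = 4 + 2*(-5) = 4 - 10 = -6)
((j - 1*7) + (4 + 6)/(-1 + (-1 + 4)))*2 = ((-6 - 1*7) + (4 + 6)/(-1 + (-1 + 4)))*2 = ((-6 - 7) + 10/(-1 + 3))*2 = (-13 + 10/2)*2 = (-13 + 10*(½))*2 = (-13 + 5)*2 = -8*2 = -16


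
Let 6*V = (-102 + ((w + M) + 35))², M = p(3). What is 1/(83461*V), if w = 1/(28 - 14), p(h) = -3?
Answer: 168/11427492043 ≈ 1.4701e-8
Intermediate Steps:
M = -3
w = 1/14 ≈ 0.071429
V = 958441/1176 (V = (-102 + ((1/14 - 3) + 35))²/6 = (-102 + (-41/14 + 35))²/6 = (-102 + 449/14)²/6 = (-979/14)²/6 = (⅙)*(958441/196) = 958441/1176 ≈ 815.00)
1/(83461*V) = 1/(83461*(958441/1176)) = (1/83461)*(1176/958441) = 168/11427492043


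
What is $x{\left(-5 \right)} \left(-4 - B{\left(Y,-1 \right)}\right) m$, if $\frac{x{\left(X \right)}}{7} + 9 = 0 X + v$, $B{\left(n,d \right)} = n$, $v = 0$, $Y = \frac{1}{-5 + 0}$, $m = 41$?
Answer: $\frac{49077}{5} \approx 9815.4$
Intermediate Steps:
$Y = - \frac{1}{5}$ ($Y = \frac{1}{-5} = - \frac{1}{5} \approx -0.2$)
$x{\left(X \right)} = -63$ ($x{\left(X \right)} = -63 + 7 \left(0 X + 0\right) = -63 + 7 \left(0 + 0\right) = -63 + 7 \cdot 0 = -63 + 0 = -63$)
$x{\left(-5 \right)} \left(-4 - B{\left(Y,-1 \right)}\right) m = - 63 \left(-4 - - \frac{1}{5}\right) 41 = - 63 \left(-4 + \frac{1}{5}\right) 41 = \left(-63\right) \left(- \frac{19}{5}\right) 41 = \frac{1197}{5} \cdot 41 = \frac{49077}{5}$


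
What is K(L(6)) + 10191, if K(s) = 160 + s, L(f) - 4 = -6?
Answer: 10349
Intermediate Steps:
L(f) = -2 (L(f) = 4 - 6 = -2)
K(L(6)) + 10191 = (160 - 2) + 10191 = 158 + 10191 = 10349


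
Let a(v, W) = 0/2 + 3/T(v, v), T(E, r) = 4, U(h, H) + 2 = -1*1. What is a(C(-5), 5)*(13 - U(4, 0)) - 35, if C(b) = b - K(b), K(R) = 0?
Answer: -23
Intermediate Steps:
U(h, H) = -3 (U(h, H) = -2 - 1*1 = -2 - 1 = -3)
C(b) = b (C(b) = b - 1*0 = b + 0 = b)
a(v, W) = 3/4 (a(v, W) = 0/2 + 3/4 = 0*(1/2) + 3*(1/4) = 0 + 3/4 = 3/4)
a(C(-5), 5)*(13 - U(4, 0)) - 35 = 3*(13 - 1*(-3))/4 - 35 = 3*(13 + 3)/4 - 35 = (3/4)*16 - 35 = 12 - 35 = -23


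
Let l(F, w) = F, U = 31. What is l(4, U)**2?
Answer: 16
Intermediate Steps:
l(4, U)**2 = 4**2 = 16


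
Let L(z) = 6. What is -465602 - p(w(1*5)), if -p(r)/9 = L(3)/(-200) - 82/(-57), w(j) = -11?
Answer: -884619713/1900 ≈ -4.6559e+5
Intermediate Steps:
p(r) = -24087/1900 (p(r) = -9*(6/(-200) - 82/(-57)) = -9*(6*(-1/200) - 82*(-1/57)) = -9*(-3/100 + 82/57) = -9*8029/5700 = -24087/1900)
-465602 - p(w(1*5)) = -465602 - 1*(-24087/1900) = -465602 + 24087/1900 = -884619713/1900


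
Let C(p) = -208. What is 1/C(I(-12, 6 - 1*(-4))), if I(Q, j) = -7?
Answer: -1/208 ≈ -0.0048077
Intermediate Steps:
1/C(I(-12, 6 - 1*(-4))) = 1/(-208) = -1/208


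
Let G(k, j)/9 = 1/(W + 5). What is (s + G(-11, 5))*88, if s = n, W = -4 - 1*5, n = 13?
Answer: 946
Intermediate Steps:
W = -9 (W = -4 - 5 = -9)
s = 13
G(k, j) = -9/4 (G(k, j) = 9/(-9 + 5) = 9/(-4) = 9*(-¼) = -9/4)
(s + G(-11, 5))*88 = (13 - 9/4)*88 = (43/4)*88 = 946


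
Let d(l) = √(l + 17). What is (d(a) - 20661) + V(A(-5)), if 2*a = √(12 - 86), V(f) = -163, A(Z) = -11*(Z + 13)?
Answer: -20824 + √(68 + 2*I*√74)/2 ≈ -20820.0 + 0.51753*I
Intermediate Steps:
A(Z) = -143 - 11*Z (A(Z) = -11*(13 + Z) = -143 - 11*Z)
a = I*√74/2 (a = √(12 - 86)/2 = √(-74)/2 = (I*√74)/2 = I*√74/2 ≈ 4.3012*I)
d(l) = √(17 + l)
(d(a) - 20661) + V(A(-5)) = (√(17 + I*√74/2) - 20661) - 163 = (-20661 + √(17 + I*√74/2)) - 163 = -20824 + √(17 + I*√74/2)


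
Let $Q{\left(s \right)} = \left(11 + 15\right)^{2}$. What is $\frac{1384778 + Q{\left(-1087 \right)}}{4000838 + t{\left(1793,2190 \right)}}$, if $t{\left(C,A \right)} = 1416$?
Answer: $\frac{692727}{2001127} \approx 0.34617$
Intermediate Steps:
$Q{\left(s \right)} = 676$ ($Q{\left(s \right)} = 26^{2} = 676$)
$\frac{1384778 + Q{\left(-1087 \right)}}{4000838 + t{\left(1793,2190 \right)}} = \frac{1384778 + 676}{4000838 + 1416} = \frac{1385454}{4002254} = 1385454 \cdot \frac{1}{4002254} = \frac{692727}{2001127}$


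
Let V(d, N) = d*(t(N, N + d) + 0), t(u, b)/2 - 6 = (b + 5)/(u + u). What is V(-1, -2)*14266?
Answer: -156926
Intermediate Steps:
t(u, b) = 12 + (5 + b)/u (t(u, b) = 12 + 2*((b + 5)/(u + u)) = 12 + 2*((5 + b)/((2*u))) = 12 + 2*((5 + b)*(1/(2*u))) = 12 + 2*((5 + b)/(2*u)) = 12 + (5 + b)/u)
V(d, N) = d*(5 + d + 13*N)/N (V(d, N) = d*((5 + (N + d) + 12*N)/N + 0) = d*((5 + d + 13*N)/N + 0) = d*((5 + d + 13*N)/N) = d*(5 + d + 13*N)/N)
V(-1, -2)*14266 = -1*(5 - 1 + 13*(-2))/(-2)*14266 = -1*(-½)*(5 - 1 - 26)*14266 = -1*(-½)*(-22)*14266 = -11*14266 = -156926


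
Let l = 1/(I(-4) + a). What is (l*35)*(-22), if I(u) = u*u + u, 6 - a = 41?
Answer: 770/23 ≈ 33.478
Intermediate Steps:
a = -35 (a = 6 - 1*41 = 6 - 41 = -35)
I(u) = u + u**2 (I(u) = u**2 + u = u + u**2)
l = -1/23 (l = 1/(-4*(1 - 4) - 35) = 1/(-4*(-3) - 35) = 1/(12 - 35) = 1/(-23) = -1/23 ≈ -0.043478)
(l*35)*(-22) = -1/23*35*(-22) = -35/23*(-22) = 770/23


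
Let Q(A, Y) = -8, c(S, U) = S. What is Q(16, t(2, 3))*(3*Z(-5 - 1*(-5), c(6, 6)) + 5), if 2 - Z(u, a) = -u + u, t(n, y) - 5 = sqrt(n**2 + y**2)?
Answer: -88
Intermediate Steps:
t(n, y) = 5 + sqrt(n**2 + y**2)
Z(u, a) = 2 (Z(u, a) = 2 - (-u + u) = 2 - 1*0 = 2 + 0 = 2)
Q(16, t(2, 3))*(3*Z(-5 - 1*(-5), c(6, 6)) + 5) = -8*(3*2 + 5) = -8*(6 + 5) = -8*11 = -88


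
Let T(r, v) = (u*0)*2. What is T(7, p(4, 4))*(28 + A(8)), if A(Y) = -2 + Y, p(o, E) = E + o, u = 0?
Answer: 0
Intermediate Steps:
T(r, v) = 0 (T(r, v) = (0*0)*2 = 0*2 = 0)
T(7, p(4, 4))*(28 + A(8)) = 0*(28 + (-2 + 8)) = 0*(28 + 6) = 0*34 = 0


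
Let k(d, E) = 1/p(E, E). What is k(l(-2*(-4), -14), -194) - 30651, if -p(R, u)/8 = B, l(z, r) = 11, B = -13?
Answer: -3187703/104 ≈ -30651.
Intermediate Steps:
p(R, u) = 104 (p(R, u) = -8*(-13) = 104)
k(d, E) = 1/104
k(l(-2*(-4), -14), -194) - 30651 = 1/104 - 30651 = -3187703/104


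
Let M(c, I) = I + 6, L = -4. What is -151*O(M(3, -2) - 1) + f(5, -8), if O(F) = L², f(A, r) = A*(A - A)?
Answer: -2416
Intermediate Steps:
M(c, I) = 6 + I
f(A, r) = 0 (f(A, r) = A*0 = 0)
O(F) = 16 (O(F) = (-4)² = 16)
-151*O(M(3, -2) - 1) + f(5, -8) = -151*16 + 0 = -2416 + 0 = -2416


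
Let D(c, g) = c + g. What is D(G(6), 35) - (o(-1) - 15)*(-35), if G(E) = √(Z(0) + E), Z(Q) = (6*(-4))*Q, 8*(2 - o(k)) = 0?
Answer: -420 + √6 ≈ -417.55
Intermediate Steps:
o(k) = 2 (o(k) = 2 - ⅛*0 = 2 + 0 = 2)
Z(Q) = -24*Q
G(E) = √E (G(E) = √(-24*0 + E) = √(0 + E) = √E)
D(G(6), 35) - (o(-1) - 15)*(-35) = (√6 + 35) - (2 - 15)*(-35) = (35 + √6) - (-13)*(-35) = (35 + √6) - 1*455 = (35 + √6) - 455 = -420 + √6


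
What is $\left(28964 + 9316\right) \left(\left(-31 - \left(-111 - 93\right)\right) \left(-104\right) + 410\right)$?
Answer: $-673038960$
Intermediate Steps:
$\left(28964 + 9316\right) \left(\left(-31 - \left(-111 - 93\right)\right) \left(-104\right) + 410\right) = 38280 \left(\left(-31 - -204\right) \left(-104\right) + 410\right) = 38280 \left(\left(-31 + 204\right) \left(-104\right) + 410\right) = 38280 \left(173 \left(-104\right) + 410\right) = 38280 \left(-17992 + 410\right) = 38280 \left(-17582\right) = -673038960$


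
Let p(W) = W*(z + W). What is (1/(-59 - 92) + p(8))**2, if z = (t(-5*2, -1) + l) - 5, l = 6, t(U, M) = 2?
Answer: 176544369/22801 ≈ 7742.8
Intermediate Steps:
z = 3 (z = (2 + 6) - 5 = 8 - 5 = 3)
p(W) = W*(3 + W)
(1/(-59 - 92) + p(8))**2 = (1/(-59 - 92) + 8*(3 + 8))**2 = (1/(-151) + 8*11)**2 = (-1/151 + 88)**2 = (13287/151)**2 = 176544369/22801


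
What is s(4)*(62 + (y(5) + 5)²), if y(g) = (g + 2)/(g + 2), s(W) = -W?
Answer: -392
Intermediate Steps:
y(g) = 1 (y(g) = (2 + g)/(2 + g) = 1)
s(4)*(62 + (y(5) + 5)²) = (-1*4)*(62 + (1 + 5)²) = -4*(62 + 6²) = -4*(62 + 36) = -4*98 = -392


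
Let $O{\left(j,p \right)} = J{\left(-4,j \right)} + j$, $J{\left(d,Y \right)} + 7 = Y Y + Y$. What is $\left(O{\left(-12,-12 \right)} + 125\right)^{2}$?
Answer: $56644$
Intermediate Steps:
$J{\left(d,Y \right)} = -7 + Y + Y^{2}$ ($J{\left(d,Y \right)} = -7 + \left(Y Y + Y\right) = -7 + \left(Y^{2} + Y\right) = -7 + \left(Y + Y^{2}\right) = -7 + Y + Y^{2}$)
$O{\left(j,p \right)} = -7 + j^{2} + 2 j$ ($O{\left(j,p \right)} = \left(-7 + j + j^{2}\right) + j = -7 + j^{2} + 2 j$)
$\left(O{\left(-12,-12 \right)} + 125\right)^{2} = \left(\left(-7 + \left(-12\right)^{2} + 2 \left(-12\right)\right) + 125\right)^{2} = \left(\left(-7 + 144 - 24\right) + 125\right)^{2} = \left(113 + 125\right)^{2} = 238^{2} = 56644$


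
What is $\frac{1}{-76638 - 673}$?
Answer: $- \frac{1}{77311} \approx -1.2935 \cdot 10^{-5}$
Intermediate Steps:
$\frac{1}{-76638 - 673} = \frac{1}{-77311} = - \frac{1}{77311}$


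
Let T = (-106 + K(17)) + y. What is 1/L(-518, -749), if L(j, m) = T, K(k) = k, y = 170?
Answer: 1/81 ≈ 0.012346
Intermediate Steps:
T = 81 (T = (-106 + 17) + 170 = -89 + 170 = 81)
L(j, m) = 81
1/L(-518, -749) = 1/81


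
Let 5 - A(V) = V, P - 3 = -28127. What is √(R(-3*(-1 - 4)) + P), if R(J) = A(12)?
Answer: I*√28131 ≈ 167.72*I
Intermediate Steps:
P = -28124 (P = 3 - 28127 = -28124)
A(V) = 5 - V
R(J) = -7 (R(J) = 5 - 1*12 = 5 - 12 = -7)
√(R(-3*(-1 - 4)) + P) = √(-7 - 28124) = √(-28131) = I*√28131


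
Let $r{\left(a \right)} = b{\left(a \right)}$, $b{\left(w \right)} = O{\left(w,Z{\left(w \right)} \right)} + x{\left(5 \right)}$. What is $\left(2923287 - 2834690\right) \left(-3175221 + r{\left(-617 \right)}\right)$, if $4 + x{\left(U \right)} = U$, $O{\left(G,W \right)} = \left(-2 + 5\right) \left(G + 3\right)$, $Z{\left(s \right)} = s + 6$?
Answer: $-281478162014$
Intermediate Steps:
$Z{\left(s \right)} = 6 + s$
$O{\left(G,W \right)} = 9 + 3 G$ ($O{\left(G,W \right)} = 3 \left(3 + G\right) = 9 + 3 G$)
$x{\left(U \right)} = -4 + U$
$b{\left(w \right)} = 10 + 3 w$ ($b{\left(w \right)} = \left(9 + 3 w\right) + \left(-4 + 5\right) = \left(9 + 3 w\right) + 1 = 10 + 3 w$)
$r{\left(a \right)} = 10 + 3 a$
$\left(2923287 - 2834690\right) \left(-3175221 + r{\left(-617 \right)}\right) = \left(2923287 - 2834690\right) \left(-3175221 + \left(10 + 3 \left(-617\right)\right)\right) = 88597 \left(-3175221 + \left(10 - 1851\right)\right) = 88597 \left(-3175221 - 1841\right) = 88597 \left(-3177062\right) = -281478162014$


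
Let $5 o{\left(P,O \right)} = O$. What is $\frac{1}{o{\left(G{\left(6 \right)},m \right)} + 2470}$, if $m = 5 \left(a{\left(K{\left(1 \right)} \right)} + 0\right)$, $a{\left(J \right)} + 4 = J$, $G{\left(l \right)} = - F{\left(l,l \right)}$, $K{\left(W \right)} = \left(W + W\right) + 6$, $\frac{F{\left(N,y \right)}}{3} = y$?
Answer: $\frac{1}{2474} \approx 0.0004042$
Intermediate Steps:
$F{\left(N,y \right)} = 3 y$
$K{\left(W \right)} = 6 + 2 W$ ($K{\left(W \right)} = 2 W + 6 = 6 + 2 W$)
$G{\left(l \right)} = - 3 l$
$a{\left(J \right)} = -4 + J$
$m = 20$ ($m = 5 \left(\left(-4 + \left(6 + 2 \cdot 1\right)\right) + 0\right) = 5 \left(\left(-4 + \left(6 + 2\right)\right) + 0\right) = 5 \left(\left(-4 + 8\right) + 0\right) = 5 \left(4 + 0\right) = 5 \cdot 4 = 20$)
$o{\left(P,O \right)} = \frac{O}{5}$
$\frac{1}{o{\left(G{\left(6 \right)},m \right)} + 2470} = \frac{1}{\frac{1}{5} \cdot 20 + 2470} = \frac{1}{4 + 2470} = \frac{1}{2474}$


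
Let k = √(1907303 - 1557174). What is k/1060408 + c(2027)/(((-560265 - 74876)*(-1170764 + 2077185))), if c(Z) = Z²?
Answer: -4108729/575705140361 + √350129/1060408 ≈ 0.00055087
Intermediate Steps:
k = √350129 ≈ 591.72
k/1060408 + c(2027)/(((-560265 - 74876)*(-1170764 + 2077185))) = √350129/1060408 + 2027²/(((-560265 - 74876)*(-1170764 + 2077185))) = √350129*(1/1060408) + 4108729/((-635141*906421)) = √350129/1060408 + 4108729/(-575705140361) = √350129/1060408 + 4108729*(-1/575705140361) = √350129/1060408 - 4108729/575705140361 = -4108729/575705140361 + √350129/1060408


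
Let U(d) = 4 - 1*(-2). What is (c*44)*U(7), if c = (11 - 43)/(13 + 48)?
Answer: -8448/61 ≈ -138.49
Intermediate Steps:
U(d) = 6 (U(d) = 4 + 2 = 6)
c = -32/61 ≈ -0.52459
(c*44)*U(7) = -32/61*44*6 = -1408/61*6 = -8448/61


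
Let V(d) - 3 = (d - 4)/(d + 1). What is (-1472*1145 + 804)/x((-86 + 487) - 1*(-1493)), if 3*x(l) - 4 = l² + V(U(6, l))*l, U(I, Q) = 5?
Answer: -15161724/10779713 ≈ -1.4065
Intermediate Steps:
V(d) = 3 + (-4 + d)/(1 + d) (V(d) = 3 + (d - 4)/(d + 1) = 3 + (-4 + d)/(1 + d))
x(l) = 4/3 + l²/3 + 19*l/18 (x(l) = 4/3 + (l² + ((-1 + 4*5)/(1 + 5))*l)/3 = 4/3 + (l² + ((-1 + 20)/6)*l)/3 = 4/3 + (l² + ((⅙)*19)*l)/3 = 4/3 + (l² + 19*l/6)/3 = 4/3 + (l²/3 + 19*l/18) = 4/3 + l²/3 + 19*l/18)
(-1472*1145 + 804)/x((-86 + 487) - 1*(-1493)) = (-1472*1145 + 804)/(4/3 + ((-86 + 487) - 1*(-1493))²/3 + 19*((-86 + 487) - 1*(-1493))/18) = (-1685440 + 804)/(4/3 + (401 + 1493)²/3 + 19*(401 + 1493)/18) = -1684636/(4/3 + (⅓)*1894² + (19/18)*1894) = -1684636/(4/3 + (⅓)*3587236 + 17993/9) = -1684636/(4/3 + 3587236/3 + 17993/9) = -1684636/10779713/9 = -1684636*9/10779713 = -15161724/10779713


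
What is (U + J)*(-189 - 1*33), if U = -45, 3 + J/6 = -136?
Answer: 195138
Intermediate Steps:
J = -834 (J = -18 + 6*(-136) = -18 - 816 = -834)
(U + J)*(-189 - 1*33) = (-45 - 834)*(-189 - 1*33) = -879*(-189 - 33) = -879*(-222) = 195138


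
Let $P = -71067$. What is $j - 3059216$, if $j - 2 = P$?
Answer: $-3130281$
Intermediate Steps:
$j = -71065$ ($j = 2 - 71067 = -71065$)
$j - 3059216 = -71065 - 3059216 = -3130281$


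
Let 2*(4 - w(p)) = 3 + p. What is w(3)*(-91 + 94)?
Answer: 3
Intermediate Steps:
w(p) = 5/2 - p/2 (w(p) = 4 - (3 + p)/2 = 4 + (-3/2 - p/2) = 5/2 - p/2)
w(3)*(-91 + 94) = (5/2 - 1/2*3)*(-91 + 94) = (5/2 - 3/2)*3 = 1*3 = 3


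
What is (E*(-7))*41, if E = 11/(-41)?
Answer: 77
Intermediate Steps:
E = -11/41 (E = 11*(-1/41) = -11/41 ≈ -0.26829)
(E*(-7))*41 = -11/41*(-7)*41 = (77/41)*41 = 77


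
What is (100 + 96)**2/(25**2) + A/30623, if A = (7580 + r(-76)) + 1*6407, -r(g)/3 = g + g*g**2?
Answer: 2008377543/19139375 ≈ 104.93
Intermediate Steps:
r(g) = -3*g - 3*g**3 (r(g) = -3*(g + g*g**2) = -3*(g + g**3) = -3*g - 3*g**3)
A = 1331143 (A = (7580 - 3*(-76)*(1 + (-76)**2)) + 1*6407 = (7580 - 3*(-76)*(1 + 5776)) + 6407 = (7580 - 3*(-76)*5777) + 6407 = (7580 + 1317156) + 6407 = 1324736 + 6407 = 1331143)
(100 + 96)**2/(25**2) + A/30623 = (100 + 96)**2/(25**2) + 1331143/30623 = 196**2/625 + 1331143*(1/30623) = 38416*(1/625) + 1331143/30623 = 38416/625 + 1331143/30623 = 2008377543/19139375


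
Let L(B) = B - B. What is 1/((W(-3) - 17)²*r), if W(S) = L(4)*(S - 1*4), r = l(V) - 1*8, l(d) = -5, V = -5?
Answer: -1/3757 ≈ -0.00026617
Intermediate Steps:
r = -13 (r = -5 - 1*8 = -5 - 8 = -13)
L(B) = 0
W(S) = 0 (W(S) = 0*(S - 1*4) = 0*(S - 4) = 0*(-4 + S) = 0)
1/((W(-3) - 17)²*r) = 1/((0 - 17)²*(-13)) = 1/((-17)²*(-13)) = 1/(289*(-13)) = 1/(-3757) = -1/3757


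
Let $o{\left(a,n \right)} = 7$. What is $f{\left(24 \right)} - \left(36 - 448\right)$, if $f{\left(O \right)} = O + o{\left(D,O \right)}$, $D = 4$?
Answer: $443$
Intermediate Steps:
$f{\left(O \right)} = 7 + O$ ($f{\left(O \right)} = O + 7 = 7 + O$)
$f{\left(24 \right)} - \left(36 - 448\right) = \left(7 + 24\right) - \left(36 - 448\right) = 31 - \left(36 - 448\right) = 31 - -412 = 31 + 412 = 443$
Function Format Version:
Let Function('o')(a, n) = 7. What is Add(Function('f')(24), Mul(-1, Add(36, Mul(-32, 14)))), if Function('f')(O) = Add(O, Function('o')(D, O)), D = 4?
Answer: 443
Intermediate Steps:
Function('f')(O) = Add(7, O) (Function('f')(O) = Add(O, 7) = Add(7, O))
Add(Function('f')(24), Mul(-1, Add(36, Mul(-32, 14)))) = Add(Add(7, 24), Mul(-1, Add(36, Mul(-32, 14)))) = Add(31, Mul(-1, Add(36, -448))) = Add(31, Mul(-1, -412)) = Add(31, 412) = 443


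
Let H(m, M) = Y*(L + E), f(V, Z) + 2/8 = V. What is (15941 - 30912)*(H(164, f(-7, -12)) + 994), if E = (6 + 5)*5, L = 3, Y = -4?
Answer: -11407902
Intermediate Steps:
f(V, Z) = -¼ + V
E = 55 (E = 11*5 = 55)
H(m, M) = -232 (H(m, M) = -4*(3 + 55) = -4*58 = -232)
(15941 - 30912)*(H(164, f(-7, -12)) + 994) = (15941 - 30912)*(-232 + 994) = -14971*762 = -11407902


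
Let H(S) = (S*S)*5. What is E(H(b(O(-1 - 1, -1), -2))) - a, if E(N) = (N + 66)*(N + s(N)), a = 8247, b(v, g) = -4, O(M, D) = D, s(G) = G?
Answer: 15113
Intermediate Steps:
H(S) = 5*S**2 (H(S) = S**2*5 = 5*S**2)
E(N) = 2*N*(66 + N) (E(N) = (N + 66)*(N + N) = (66 + N)*(2*N) = 2*N*(66 + N))
E(H(b(O(-1 - 1, -1), -2))) - a = 2*(5*(-4)**2)*(66 + 5*(-4)**2) - 1*8247 = 2*(5*16)*(66 + 5*16) - 8247 = 2*80*(66 + 80) - 8247 = 2*80*146 - 8247 = 23360 - 8247 = 15113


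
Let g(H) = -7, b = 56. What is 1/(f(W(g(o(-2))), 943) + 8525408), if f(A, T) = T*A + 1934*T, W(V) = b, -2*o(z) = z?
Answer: 1/10401978 ≈ 9.6136e-8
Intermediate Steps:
o(z) = -z/2
W(V) = 56
f(A, T) = 1934*T + A*T (f(A, T) = A*T + 1934*T = 1934*T + A*T)
1/(f(W(g(o(-2))), 943) + 8525408) = 1/(943*(1934 + 56) + 8525408) = 1/(943*1990 + 8525408) = 1/(1876570 + 8525408) = 1/10401978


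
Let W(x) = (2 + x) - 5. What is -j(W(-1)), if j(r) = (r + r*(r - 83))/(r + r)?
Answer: 43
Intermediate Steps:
W(x) = -3 + x
j(r) = (r + r*(-83 + r))/(2*r) (j(r) = (r + r*(-83 + r))/((2*r)) = (r + r*(-83 + r))*(1/(2*r)) = (r + r*(-83 + r))/(2*r))
-j(W(-1)) = -(-41 + (-3 - 1)/2) = -(-41 + (½)*(-4)) = -(-41 - 2) = -1*(-43) = 43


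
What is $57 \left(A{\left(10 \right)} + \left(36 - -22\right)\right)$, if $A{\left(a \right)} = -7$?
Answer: $2907$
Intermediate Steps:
$57 \left(A{\left(10 \right)} + \left(36 - -22\right)\right) = 57 \left(-7 + \left(36 - -22\right)\right) = 57 \left(-7 + \left(36 + 22\right)\right) = 57 \left(-7 + 58\right) = 57 \cdot 51 = 2907$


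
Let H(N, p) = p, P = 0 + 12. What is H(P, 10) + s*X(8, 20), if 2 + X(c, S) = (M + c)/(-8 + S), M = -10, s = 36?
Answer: -68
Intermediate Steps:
P = 12
X(c, S) = -2 + (-10 + c)/(-8 + S)
H(P, 10) + s*X(8, 20) = 10 + 36*((6 + 8 - 2*20)/(-8 + 20)) = 10 + 36*((6 + 8 - 40)/12) = 10 + 36*((1/12)*(-26)) = 10 + 36*(-13/6) = 10 - 78 = -68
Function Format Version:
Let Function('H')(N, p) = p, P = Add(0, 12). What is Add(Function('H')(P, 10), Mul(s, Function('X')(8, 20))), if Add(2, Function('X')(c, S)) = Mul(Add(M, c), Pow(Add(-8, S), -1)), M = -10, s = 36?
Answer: -68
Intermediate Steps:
P = 12
Function('X')(c, S) = Add(-2, Mul(Pow(Add(-8, S), -1), Add(-10, c))) (Function('X')(c, S) = Add(-2, Mul(Add(-10, c), Pow(Add(-8, S), -1))) = Add(-2, Mul(Pow(Add(-8, S), -1), Add(-10, c))))
Add(Function('H')(P, 10), Mul(s, Function('X')(8, 20))) = Add(10, Mul(36, Mul(Pow(Add(-8, 20), -1), Add(6, 8, Mul(-2, 20))))) = Add(10, Mul(36, Mul(Pow(12, -1), Add(6, 8, -40)))) = Add(10, Mul(36, Mul(Rational(1, 12), -26))) = Add(10, Mul(36, Rational(-13, 6))) = Add(10, -78) = -68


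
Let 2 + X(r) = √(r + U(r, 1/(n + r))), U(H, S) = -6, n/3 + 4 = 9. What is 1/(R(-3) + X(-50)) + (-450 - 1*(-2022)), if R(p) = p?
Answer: 127327/81 - 2*I*√14/81 ≈ 1571.9 - 0.092387*I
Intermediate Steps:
n = 15 (n = -12 + 3*9 = -12 + 27 = 15)
X(r) = -2 + √(-6 + r) (X(r) = -2 + √(r - 6) = -2 + √(-6 + r))
1/(R(-3) + X(-50)) + (-450 - 1*(-2022)) = 1/(-3 + (-2 + √(-6 - 50))) + (-450 - 1*(-2022)) = 1/(-3 + (-2 + √(-56))) + (-450 + 2022) = 1/(-3 + (-2 + 2*I*√14)) + 1572 = 1/(-5 + 2*I*√14) + 1572 = 1572 + 1/(-5 + 2*I*√14)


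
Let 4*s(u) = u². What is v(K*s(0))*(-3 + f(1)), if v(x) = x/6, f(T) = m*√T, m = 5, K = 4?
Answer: 0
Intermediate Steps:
s(u) = u²/4
f(T) = 5*√T
v(x) = x/6 (v(x) = x*(⅙) = x/6)
v(K*s(0))*(-3 + f(1)) = ((4*((¼)*0²))/6)*(-3 + 5*√1) = ((4*((¼)*0))/6)*(-3 + 5*1) = ((4*0)/6)*(-3 + 5) = ((⅙)*0)*2 = 0*2 = 0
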